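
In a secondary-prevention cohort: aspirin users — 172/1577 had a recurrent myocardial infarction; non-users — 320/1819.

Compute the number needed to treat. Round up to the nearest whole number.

risk, aspirin users = 172/1577 = 0.109068
risk, non-users = 320/1819 = 0.175921
absolute risk difference = 0.066853
1 / 0.066853 = 14.958 → round up → 15

NNT: 15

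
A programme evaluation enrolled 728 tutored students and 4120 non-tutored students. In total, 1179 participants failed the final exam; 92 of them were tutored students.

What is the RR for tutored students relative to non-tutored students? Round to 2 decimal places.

0.48

tutored students without the outcome: 728 − 92 = 636
non-tutored students with the outcome: 1179 − 92 = 1087
non-tutored students without the outcome: 4120 − 1087 = 3033
risk, tutored students = 92/728 = 0.1264
risk, non-tutored students = 1087/4120 = 0.2638
RR = 0.1264 / 0.2638 = 0.48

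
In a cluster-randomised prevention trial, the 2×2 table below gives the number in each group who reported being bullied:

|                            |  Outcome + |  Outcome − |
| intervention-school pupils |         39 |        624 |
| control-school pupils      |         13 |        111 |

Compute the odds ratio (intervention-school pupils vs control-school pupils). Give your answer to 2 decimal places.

OR = (39 × 111) / (624 × 13) = 4329/8112 ≈ 0.53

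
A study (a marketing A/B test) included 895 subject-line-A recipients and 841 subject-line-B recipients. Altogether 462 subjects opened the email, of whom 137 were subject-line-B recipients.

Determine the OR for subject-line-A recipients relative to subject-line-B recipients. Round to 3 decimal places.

OR ≈ 2.930

subject-line-A recipients with the outcome: 462 − 137 = 325
subject-line-A recipients without the outcome: 895 − 325 = 570
subject-line-B recipients without the outcome: 841 − 137 = 704
odds, subject-line-A recipients = 325/570 = 0.5702
odds, subject-line-B recipients = 137/704 = 0.1946
OR = 0.5702 / 0.1946 = 2.930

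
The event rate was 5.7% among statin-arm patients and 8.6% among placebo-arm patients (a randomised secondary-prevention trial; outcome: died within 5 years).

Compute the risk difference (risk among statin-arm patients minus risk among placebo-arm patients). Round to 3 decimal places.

risk difference = 0.0570 − 0.0860 = -0.029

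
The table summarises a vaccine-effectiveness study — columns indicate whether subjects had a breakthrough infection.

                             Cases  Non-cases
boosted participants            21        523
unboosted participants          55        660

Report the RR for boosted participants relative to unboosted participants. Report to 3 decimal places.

0.502

risk, boosted participants = 21/544 = 0.03860
risk, unboosted participants = 55/715 = 0.07692
RR = 0.03860 / 0.07692 = 0.502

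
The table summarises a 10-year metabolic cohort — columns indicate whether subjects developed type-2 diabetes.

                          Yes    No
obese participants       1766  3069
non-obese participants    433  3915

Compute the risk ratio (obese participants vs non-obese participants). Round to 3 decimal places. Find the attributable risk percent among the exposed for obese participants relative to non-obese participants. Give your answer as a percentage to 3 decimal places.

RR = 3.668; AR% = 72.735%

risk, obese participants = 1766/4835 = 0.3653
risk, non-obese participants = 433/4348 = 0.0996
RR = 0.3653 / 0.0996 = 3.668
AR% = (0.3653 − 0.0996) / 0.3653 = 0.7274 → 72.735%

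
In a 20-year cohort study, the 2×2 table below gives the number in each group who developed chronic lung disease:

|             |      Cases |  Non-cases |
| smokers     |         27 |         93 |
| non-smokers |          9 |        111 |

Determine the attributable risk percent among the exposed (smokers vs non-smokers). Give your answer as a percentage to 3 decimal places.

risk, smokers = 27/120 = 0.2250
risk, non-smokers = 9/120 = 0.0750
AR% = (0.2250 − 0.0750) / 0.2250 = 0.6667 → 66.667%

AR% = 66.667%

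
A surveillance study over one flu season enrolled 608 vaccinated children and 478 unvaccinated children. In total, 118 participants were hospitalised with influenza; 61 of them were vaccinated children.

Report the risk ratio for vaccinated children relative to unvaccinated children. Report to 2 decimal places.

0.84

vaccinated children without the outcome: 608 − 61 = 547
unvaccinated children with the outcome: 118 − 61 = 57
unvaccinated children without the outcome: 478 − 57 = 421
risk, vaccinated children = 61/608 = 0.1003
risk, unvaccinated children = 57/478 = 0.1192
RR = 0.1003 / 0.1192 = 0.84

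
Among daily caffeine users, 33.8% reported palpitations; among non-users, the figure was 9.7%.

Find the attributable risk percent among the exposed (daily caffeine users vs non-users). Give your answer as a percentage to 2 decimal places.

AR% = (0.3380 − 0.0970) / 0.3380 = 0.7130 → 71.30%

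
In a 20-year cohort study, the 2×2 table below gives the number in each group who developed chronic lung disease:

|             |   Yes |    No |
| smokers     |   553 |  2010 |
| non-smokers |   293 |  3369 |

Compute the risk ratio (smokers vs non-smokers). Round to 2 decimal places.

2.70

risk, smokers = 553/2563 = 0.2158
risk, non-smokers = 293/3662 = 0.0800
RR = 0.2158 / 0.0800 = 2.70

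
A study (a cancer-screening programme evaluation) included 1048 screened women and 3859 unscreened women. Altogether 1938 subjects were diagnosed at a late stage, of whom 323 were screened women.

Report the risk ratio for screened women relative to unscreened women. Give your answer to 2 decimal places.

0.74

screened women without the outcome: 1048 − 323 = 725
unscreened women with the outcome: 1938 − 323 = 1615
unscreened women without the outcome: 3859 − 1615 = 2244
risk, screened women = 323/1048 = 0.3082
risk, unscreened women = 1615/3859 = 0.4185
RR = 0.3082 / 0.4185 = 0.74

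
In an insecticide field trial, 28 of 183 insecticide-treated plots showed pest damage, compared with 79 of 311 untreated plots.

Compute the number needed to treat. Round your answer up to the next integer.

risk, insecticide-treated plots = 28/183 = 0.153005
risk, untreated plots = 79/311 = 0.254019
absolute risk difference = 0.101014
1 / 0.101014 = 9.900 → round up → 10

NNT: 10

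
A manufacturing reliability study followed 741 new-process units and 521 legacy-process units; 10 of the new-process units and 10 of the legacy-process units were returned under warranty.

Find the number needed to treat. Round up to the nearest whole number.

risk, new-process units = 10/741 = 0.013495
risk, legacy-process units = 10/521 = 0.019194
absolute risk difference = 0.005699
1 / 0.005699 = 175.469 → round up → 176

NNT = 176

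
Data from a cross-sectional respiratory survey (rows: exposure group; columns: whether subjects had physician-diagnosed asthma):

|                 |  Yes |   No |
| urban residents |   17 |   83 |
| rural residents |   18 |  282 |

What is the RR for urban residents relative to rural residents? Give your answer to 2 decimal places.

RR ≈ 2.83

risk, urban residents = 17/100 = 0.1700
risk, rural residents = 18/300 = 0.0600
RR = 0.1700 / 0.0600 = 2.83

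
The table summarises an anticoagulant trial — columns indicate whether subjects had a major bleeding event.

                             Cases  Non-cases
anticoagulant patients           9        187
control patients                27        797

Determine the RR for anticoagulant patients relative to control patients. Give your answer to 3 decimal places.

RR: 1.401

risk, anticoagulant patients = 9/196 = 0.04592
risk, control patients = 27/824 = 0.03277
RR = 0.04592 / 0.03277 = 1.401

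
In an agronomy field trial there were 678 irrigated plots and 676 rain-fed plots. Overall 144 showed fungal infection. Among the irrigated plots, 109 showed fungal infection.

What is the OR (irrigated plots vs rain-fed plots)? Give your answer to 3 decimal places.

irrigated plots without the outcome: 678 − 109 = 569
rain-fed plots with the outcome: 144 − 109 = 35
rain-fed plots without the outcome: 676 − 35 = 641
OR = (109 × 641) / (569 × 35) = 69869/19915 ≈ 3.508

OR ≈ 3.508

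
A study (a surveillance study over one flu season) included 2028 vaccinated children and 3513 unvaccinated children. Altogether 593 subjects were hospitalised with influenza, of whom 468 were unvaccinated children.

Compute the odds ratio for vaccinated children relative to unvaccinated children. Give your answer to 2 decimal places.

vaccinated children with the outcome: 593 − 468 = 125
vaccinated children without the outcome: 2028 − 125 = 1903
unvaccinated children without the outcome: 3513 − 468 = 3045
odds, vaccinated children = 125/1903 = 0.0657
odds, unvaccinated children = 468/3045 = 0.1537
OR = 0.0657 / 0.1537 = 0.43

OR: 0.43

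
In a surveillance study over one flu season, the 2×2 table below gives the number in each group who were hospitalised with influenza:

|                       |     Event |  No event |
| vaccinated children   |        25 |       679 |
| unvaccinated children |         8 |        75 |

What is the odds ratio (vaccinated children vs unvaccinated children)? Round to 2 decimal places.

OR ≈ 0.35

odds, vaccinated children = 25/679 = 0.03682
odds, unvaccinated children = 8/75 = 0.10667
OR = 0.03682 / 0.10667 = 0.35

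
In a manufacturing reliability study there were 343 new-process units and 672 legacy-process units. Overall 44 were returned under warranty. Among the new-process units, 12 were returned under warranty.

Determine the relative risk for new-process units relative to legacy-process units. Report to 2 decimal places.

new-process units without the outcome: 343 − 12 = 331
legacy-process units with the outcome: 44 − 12 = 32
legacy-process units without the outcome: 672 − 32 = 640
risk, new-process units = 12/343 = 0.03499
risk, legacy-process units = 32/672 = 0.04762
RR = 0.03499 / 0.04762 = 0.73

RR ≈ 0.73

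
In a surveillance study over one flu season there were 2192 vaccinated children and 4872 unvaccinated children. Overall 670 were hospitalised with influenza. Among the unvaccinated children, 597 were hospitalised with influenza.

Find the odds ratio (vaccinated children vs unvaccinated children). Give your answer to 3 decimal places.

0.247

vaccinated children with the outcome: 670 − 597 = 73
vaccinated children without the outcome: 2192 − 73 = 2119
unvaccinated children without the outcome: 4872 − 597 = 4275
OR = (73 × 4275) / (2119 × 597) = 312075/1265043 ≈ 0.247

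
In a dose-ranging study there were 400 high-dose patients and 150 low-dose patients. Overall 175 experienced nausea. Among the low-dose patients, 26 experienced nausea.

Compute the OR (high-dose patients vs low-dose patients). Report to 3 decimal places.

2.831

high-dose patients with the outcome: 175 − 26 = 149
high-dose patients without the outcome: 400 − 149 = 251
low-dose patients without the outcome: 150 − 26 = 124
odds, high-dose patients = 149/251 = 0.5936
odds, low-dose patients = 26/124 = 0.2097
OR = 0.5936 / 0.2097 = 2.831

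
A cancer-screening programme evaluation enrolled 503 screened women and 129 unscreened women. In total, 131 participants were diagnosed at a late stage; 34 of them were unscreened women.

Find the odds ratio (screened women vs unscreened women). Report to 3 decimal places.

screened women with the outcome: 131 − 34 = 97
screened women without the outcome: 503 − 97 = 406
unscreened women without the outcome: 129 − 34 = 95
odds, screened women = 97/406 = 0.2389
odds, unscreened women = 34/95 = 0.3579
OR = 0.2389 / 0.3579 = 0.668

OR ≈ 0.668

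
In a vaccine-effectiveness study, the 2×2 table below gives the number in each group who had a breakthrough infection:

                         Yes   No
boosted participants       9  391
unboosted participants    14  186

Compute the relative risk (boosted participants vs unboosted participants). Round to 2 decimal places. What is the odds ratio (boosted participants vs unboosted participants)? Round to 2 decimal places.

risk, boosted participants = 9/400 = 0.02250
risk, unboosted participants = 14/200 = 0.07000
RR = 0.02250 / 0.07000 = 0.32
OR = (9 × 186) / (391 × 14) = 1674/5474 ≈ 0.31

RR = 0.32; OR = 0.31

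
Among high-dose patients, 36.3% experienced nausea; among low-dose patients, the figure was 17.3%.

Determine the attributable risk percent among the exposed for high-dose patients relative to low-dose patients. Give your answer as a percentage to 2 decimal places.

AR% = (0.3630 − 0.1730) / 0.3630 = 0.5234 → 52.34%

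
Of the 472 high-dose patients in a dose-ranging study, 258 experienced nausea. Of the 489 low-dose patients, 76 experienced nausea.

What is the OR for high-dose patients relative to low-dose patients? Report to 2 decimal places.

6.55

odds, high-dose patients = 258/214 = 1.2056
odds, low-dose patients = 76/413 = 0.1840
OR = 1.2056 / 0.1840 = 6.55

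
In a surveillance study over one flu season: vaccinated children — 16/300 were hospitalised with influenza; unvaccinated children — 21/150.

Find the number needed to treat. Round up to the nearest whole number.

12

risk, vaccinated children = 16/300 = 0.053333
risk, unvaccinated children = 21/150 = 0.140000
absolute risk difference = 0.086667
1 / 0.086667 = 11.538 → round up → 12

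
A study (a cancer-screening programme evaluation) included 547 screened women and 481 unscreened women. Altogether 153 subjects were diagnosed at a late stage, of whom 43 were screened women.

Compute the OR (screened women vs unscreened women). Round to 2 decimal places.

OR ≈ 0.29

screened women without the outcome: 547 − 43 = 504
unscreened women with the outcome: 153 − 43 = 110
unscreened women without the outcome: 481 − 110 = 371
OR = (43 × 371) / (504 × 110) = 15953/55440 ≈ 0.29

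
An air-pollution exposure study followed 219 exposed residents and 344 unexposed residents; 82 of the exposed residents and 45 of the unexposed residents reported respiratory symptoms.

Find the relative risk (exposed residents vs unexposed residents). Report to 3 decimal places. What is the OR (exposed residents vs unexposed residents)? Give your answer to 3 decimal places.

risk, exposed residents = 82/219 = 0.3744
risk, unexposed residents = 45/344 = 0.1308
RR = 0.3744 / 0.1308 = 2.862
odds, exposed residents = 82/137 = 0.5985
odds, unexposed residents = 45/299 = 0.1505
OR = 0.5985 / 0.1505 = 3.977

RR = 2.862; OR = 3.977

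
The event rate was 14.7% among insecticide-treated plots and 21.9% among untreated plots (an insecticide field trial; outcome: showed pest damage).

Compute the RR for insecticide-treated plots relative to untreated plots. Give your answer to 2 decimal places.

RR = 0.1470 / 0.2190 = 0.67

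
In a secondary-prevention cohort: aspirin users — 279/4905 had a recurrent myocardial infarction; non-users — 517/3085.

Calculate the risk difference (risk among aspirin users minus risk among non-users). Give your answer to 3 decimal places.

RD = -0.111

risk, aspirin users = 279/4905 = 0.0569
risk, non-users = 517/3085 = 0.1676
risk difference = 0.0569 − 0.1676 = -0.111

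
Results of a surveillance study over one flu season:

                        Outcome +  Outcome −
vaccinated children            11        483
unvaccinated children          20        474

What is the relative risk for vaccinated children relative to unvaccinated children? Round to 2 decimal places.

risk, vaccinated children = 11/494 = 0.02227
risk, unvaccinated children = 20/494 = 0.04049
RR = 0.02227 / 0.04049 = 0.55

RR = 0.55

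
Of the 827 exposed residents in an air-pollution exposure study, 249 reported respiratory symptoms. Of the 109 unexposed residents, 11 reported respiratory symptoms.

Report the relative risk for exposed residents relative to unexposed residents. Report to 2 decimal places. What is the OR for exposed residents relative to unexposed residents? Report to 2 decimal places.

RR = 2.98; OR = 3.84

risk, exposed residents = 249/827 = 0.3011
risk, unexposed residents = 11/109 = 0.1009
RR = 0.3011 / 0.1009 = 2.98
odds, exposed residents = 249/578 = 0.4308
odds, unexposed residents = 11/98 = 0.1122
OR = 0.4308 / 0.1122 = 3.84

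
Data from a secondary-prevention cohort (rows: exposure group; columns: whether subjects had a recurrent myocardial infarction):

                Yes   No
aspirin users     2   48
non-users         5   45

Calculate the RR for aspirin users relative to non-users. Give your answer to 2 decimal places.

risk, aspirin users = 2/50 = 0.04000
risk, non-users = 5/50 = 0.10000
RR = 0.04000 / 0.10000 = 0.40

RR = 0.40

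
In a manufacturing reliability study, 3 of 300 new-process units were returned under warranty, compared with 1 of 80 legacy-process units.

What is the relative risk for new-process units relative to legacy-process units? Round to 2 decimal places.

RR: 0.80

risk, new-process units = 3/300 = 0.01000
risk, legacy-process units = 1/80 = 0.01250
RR = 0.01000 / 0.01250 = 0.80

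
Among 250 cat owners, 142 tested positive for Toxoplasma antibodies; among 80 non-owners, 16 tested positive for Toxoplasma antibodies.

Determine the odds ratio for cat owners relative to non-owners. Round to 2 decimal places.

odds, cat owners = 142/108 = 1.3148
odds, non-owners = 16/64 = 0.2500
OR = 1.3148 / 0.2500 = 5.26

OR ≈ 5.26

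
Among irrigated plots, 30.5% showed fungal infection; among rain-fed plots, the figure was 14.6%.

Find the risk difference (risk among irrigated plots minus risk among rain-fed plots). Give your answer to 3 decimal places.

risk difference = 0.3050 − 0.1460 = 0.159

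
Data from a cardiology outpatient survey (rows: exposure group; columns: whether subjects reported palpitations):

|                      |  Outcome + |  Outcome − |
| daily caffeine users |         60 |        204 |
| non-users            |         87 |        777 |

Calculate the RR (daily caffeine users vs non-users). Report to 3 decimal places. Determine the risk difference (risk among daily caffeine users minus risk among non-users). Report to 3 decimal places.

RR = 2.257; RD = 0.127

risk, daily caffeine users = 60/264 = 0.2273
risk, non-users = 87/864 = 0.1007
RR = 0.2273 / 0.1007 = 2.257
risk difference = 0.2273 − 0.1007 = 0.127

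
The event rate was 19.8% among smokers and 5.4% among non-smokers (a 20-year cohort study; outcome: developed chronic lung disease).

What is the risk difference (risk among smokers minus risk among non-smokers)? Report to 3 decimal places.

risk difference = 0.1980 − 0.0540 = 0.144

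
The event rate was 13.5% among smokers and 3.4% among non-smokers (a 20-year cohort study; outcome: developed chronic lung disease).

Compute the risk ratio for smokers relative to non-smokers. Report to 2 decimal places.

RR = 0.13500 / 0.03400 = 3.97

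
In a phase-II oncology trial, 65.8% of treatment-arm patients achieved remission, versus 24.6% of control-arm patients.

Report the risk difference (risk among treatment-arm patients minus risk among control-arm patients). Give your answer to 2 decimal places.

risk difference = 0.6580 − 0.2460 = 0.41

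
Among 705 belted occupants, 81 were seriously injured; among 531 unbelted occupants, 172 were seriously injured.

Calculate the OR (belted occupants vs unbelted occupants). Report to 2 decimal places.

OR = (81 × 359) / (624 × 172) = 29079/107328 ≈ 0.27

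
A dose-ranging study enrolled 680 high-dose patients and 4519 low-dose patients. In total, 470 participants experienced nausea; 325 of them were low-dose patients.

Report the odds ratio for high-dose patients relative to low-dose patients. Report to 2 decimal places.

OR ≈ 3.50

high-dose patients with the outcome: 470 − 325 = 145
high-dose patients without the outcome: 680 − 145 = 535
low-dose patients without the outcome: 4519 − 325 = 4194
odds, high-dose patients = 145/535 = 0.2710
odds, low-dose patients = 325/4194 = 0.0775
OR = 0.2710 / 0.0775 = 3.50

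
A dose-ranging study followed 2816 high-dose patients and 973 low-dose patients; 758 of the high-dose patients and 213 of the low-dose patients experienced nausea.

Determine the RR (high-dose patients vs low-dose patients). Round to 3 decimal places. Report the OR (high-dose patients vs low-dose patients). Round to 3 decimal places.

RR = 1.230; OR = 1.314

risk, high-dose patients = 758/2816 = 0.2692
risk, low-dose patients = 213/973 = 0.2189
RR = 0.2692 / 0.2189 = 1.230
odds, high-dose patients = 758/2058 = 0.3683
odds, low-dose patients = 213/760 = 0.2803
OR = 0.3683 / 0.2803 = 1.314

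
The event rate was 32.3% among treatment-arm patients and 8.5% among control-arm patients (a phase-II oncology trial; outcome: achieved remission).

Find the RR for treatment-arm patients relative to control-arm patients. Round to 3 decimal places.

RR = 0.3230 / 0.0850 = 3.800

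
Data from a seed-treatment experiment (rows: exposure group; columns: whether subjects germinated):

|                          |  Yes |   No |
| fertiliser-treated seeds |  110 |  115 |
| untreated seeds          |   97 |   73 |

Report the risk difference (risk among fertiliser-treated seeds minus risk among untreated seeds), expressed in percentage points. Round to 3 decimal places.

risk, fertiliser-treated seeds = 110/225 = 0.4889
risk, untreated seeds = 97/170 = 0.5706
risk difference = 0.4889 − 0.5706 = -0.0817 → -8.170 percentage points

-8.170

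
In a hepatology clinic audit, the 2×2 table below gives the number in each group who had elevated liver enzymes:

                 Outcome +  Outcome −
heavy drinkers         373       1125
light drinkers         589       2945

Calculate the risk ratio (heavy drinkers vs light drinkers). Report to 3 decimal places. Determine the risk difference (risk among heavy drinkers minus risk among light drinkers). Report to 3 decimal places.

risk, heavy drinkers = 373/1498 = 0.2490
risk, light drinkers = 589/3534 = 0.1667
RR = 0.2490 / 0.1667 = 1.494
risk difference = 0.2490 − 0.1667 = 0.082

RR = 1.494; RD = 0.082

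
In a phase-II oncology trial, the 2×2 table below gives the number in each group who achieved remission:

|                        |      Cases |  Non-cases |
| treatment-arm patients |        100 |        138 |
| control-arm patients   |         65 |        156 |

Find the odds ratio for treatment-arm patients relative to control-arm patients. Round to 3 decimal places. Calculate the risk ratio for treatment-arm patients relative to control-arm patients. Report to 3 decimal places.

OR = (100 × 156) / (138 × 65) = 15600/8970 ≈ 1.739
risk, treatment-arm patients = 100/238 = 0.4202
risk, control-arm patients = 65/221 = 0.2941
RR = 0.4202 / 0.2941 = 1.429

OR = 1.739; RR = 1.429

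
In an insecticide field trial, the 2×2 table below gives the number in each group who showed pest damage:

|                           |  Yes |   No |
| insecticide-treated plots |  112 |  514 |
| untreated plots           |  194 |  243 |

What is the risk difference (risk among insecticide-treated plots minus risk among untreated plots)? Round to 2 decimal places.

-0.27

risk, insecticide-treated plots = 112/626 = 0.1789
risk, untreated plots = 194/437 = 0.4439
risk difference = 0.1789 − 0.4439 = -0.27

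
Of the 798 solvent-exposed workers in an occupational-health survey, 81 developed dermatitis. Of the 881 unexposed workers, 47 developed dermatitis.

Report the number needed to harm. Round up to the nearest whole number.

NNH ≈ 21

risk, solvent-exposed workers = 81/798 = 0.101504
risk, unexposed workers = 47/881 = 0.053348
absolute risk difference = 0.048155
1 / 0.048155 = 20.766 → round up → 21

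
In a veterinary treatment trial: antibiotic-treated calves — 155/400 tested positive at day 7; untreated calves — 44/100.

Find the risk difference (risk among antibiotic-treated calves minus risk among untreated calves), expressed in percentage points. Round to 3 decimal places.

RD ≈ -5.250

risk, antibiotic-treated calves = 155/400 = 0.3875
risk, untreated calves = 44/100 = 0.4400
risk difference = 0.3875 − 0.4400 = -0.0525 → -5.250 percentage points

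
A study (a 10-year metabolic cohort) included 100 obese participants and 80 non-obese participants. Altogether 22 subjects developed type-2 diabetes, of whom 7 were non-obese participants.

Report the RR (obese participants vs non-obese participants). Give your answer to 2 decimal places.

obese participants with the outcome: 22 − 7 = 15
obese participants without the outcome: 100 − 15 = 85
non-obese participants without the outcome: 80 − 7 = 73
risk, obese participants = 15/100 = 0.1500
risk, non-obese participants = 7/80 = 0.0875
RR = 0.1500 / 0.0875 = 1.71

1.71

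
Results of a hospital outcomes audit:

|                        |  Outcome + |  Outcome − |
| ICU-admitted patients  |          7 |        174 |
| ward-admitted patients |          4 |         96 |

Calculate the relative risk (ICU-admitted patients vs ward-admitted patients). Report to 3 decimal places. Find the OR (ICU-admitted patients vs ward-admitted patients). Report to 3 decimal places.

RR = 0.967; OR = 0.966

risk, ICU-admitted patients = 7/181 = 0.03867
risk, ward-admitted patients = 4/100 = 0.04000
RR = 0.03867 / 0.04000 = 0.967
OR = (7 × 96) / (174 × 4) = 672/696 ≈ 0.966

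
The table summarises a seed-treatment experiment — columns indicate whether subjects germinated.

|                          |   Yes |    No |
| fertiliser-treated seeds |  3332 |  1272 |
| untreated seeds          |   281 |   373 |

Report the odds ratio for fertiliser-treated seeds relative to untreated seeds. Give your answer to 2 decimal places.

OR = (3332 × 373) / (1272 × 281) = 1242836/357432 ≈ 3.48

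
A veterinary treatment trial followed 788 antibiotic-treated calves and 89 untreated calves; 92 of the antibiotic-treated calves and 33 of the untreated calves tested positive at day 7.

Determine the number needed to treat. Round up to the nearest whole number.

NNT = 4

risk, antibiotic-treated calves = 92/788 = 0.116751
risk, untreated calves = 33/89 = 0.370787
absolute risk difference = 0.254035
1 / 0.254035 = 3.936 → round up → 4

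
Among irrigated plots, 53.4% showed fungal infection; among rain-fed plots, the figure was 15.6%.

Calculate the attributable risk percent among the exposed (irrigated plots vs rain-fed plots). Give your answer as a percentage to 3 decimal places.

AR% = (0.5340 − 0.1560) / 0.5340 = 0.7079 → 70.787%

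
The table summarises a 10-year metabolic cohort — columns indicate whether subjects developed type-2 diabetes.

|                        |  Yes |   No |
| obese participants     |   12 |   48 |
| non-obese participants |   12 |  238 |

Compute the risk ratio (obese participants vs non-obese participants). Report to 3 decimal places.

risk, obese participants = 12/60 = 0.20000
risk, non-obese participants = 12/250 = 0.04800
RR = 0.20000 / 0.04800 = 4.167

RR = 4.167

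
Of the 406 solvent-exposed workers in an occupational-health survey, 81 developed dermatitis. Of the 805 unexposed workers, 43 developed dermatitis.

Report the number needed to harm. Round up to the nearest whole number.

risk, solvent-exposed workers = 81/406 = 0.199507
risk, unexposed workers = 43/805 = 0.053416
absolute risk difference = 0.146091
1 / 0.146091 = 6.845 → round up → 7

NNH: 7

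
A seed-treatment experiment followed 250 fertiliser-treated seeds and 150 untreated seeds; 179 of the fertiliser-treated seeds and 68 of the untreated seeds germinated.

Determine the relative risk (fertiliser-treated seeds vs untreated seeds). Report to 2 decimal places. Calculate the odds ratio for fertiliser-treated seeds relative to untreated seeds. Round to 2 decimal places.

risk, fertiliser-treated seeds = 179/250 = 0.7160
risk, untreated seeds = 68/150 = 0.4533
RR = 0.7160 / 0.4533 = 1.58
OR = (179 × 82) / (71 × 68) = 14678/4828 ≈ 3.04

RR = 1.58; OR = 3.04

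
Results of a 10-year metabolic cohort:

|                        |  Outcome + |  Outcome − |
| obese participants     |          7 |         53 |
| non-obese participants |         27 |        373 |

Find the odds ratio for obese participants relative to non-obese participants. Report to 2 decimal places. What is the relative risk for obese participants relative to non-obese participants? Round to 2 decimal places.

odds, obese participants = 7/53 = 0.1321
odds, non-obese participants = 27/373 = 0.0724
OR = 0.1321 / 0.0724 = 1.82
risk, obese participants = 7/60 = 0.1167
risk, non-obese participants = 27/400 = 0.0675
RR = 0.1167 / 0.0675 = 1.73

OR = 1.82; RR = 1.73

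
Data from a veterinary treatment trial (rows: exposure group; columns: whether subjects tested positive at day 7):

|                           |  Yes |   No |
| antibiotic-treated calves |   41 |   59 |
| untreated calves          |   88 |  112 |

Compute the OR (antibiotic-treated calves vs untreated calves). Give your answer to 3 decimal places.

OR = (41 × 112) / (59 × 88) = 4592/5192 ≈ 0.884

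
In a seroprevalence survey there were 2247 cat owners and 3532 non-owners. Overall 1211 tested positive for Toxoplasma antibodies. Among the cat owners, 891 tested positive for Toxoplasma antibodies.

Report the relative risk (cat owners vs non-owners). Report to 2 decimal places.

cat owners without the outcome: 2247 − 891 = 1356
non-owners with the outcome: 1211 − 891 = 320
non-owners without the outcome: 3532 − 320 = 3212
risk, cat owners = 891/2247 = 0.3965
risk, non-owners = 320/3532 = 0.0906
RR = 0.3965 / 0.0906 = 4.38

4.38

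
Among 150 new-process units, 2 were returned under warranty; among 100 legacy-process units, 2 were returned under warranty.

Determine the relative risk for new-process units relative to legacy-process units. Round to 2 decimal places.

0.67

risk, new-process units = 2/150 = 0.01333
risk, legacy-process units = 2/100 = 0.02000
RR = 0.01333 / 0.02000 = 0.67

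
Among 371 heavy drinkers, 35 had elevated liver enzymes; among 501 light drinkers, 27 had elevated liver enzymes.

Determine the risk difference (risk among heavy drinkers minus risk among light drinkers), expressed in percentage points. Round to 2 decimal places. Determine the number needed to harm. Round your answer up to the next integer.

RD = 4.04; NNH = 25

risk, heavy drinkers = 35/371 = 0.0943
risk, light drinkers = 27/501 = 0.0539
risk difference = 0.0943 − 0.0539 = 0.0404 → 4.04 percentage points
absolute risk difference = 0.040447
1 / 0.040447 = 24.724 → round up → 25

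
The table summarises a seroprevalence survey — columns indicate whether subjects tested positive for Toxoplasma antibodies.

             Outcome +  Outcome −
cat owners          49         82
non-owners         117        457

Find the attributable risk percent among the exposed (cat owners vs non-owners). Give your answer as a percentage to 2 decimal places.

45.51%

risk, cat owners = 49/131 = 0.3740
risk, non-owners = 117/574 = 0.2038
AR% = (0.3740 − 0.2038) / 0.3740 = 0.4551 → 45.51%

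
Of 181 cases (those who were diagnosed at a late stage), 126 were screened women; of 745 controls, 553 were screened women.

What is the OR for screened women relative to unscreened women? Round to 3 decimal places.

OR = (126 × 192) / (553 × 55) = 24192/30415 ≈ 0.795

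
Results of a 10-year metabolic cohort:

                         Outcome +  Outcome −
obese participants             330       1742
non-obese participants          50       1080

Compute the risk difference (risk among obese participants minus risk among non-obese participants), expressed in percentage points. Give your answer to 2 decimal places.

RD = 11.50

risk, obese participants = 330/2072 = 0.15927
risk, non-obese participants = 50/1130 = 0.04425
risk difference = 0.15927 − 0.04425 = 0.11502 → 11.50 percentage points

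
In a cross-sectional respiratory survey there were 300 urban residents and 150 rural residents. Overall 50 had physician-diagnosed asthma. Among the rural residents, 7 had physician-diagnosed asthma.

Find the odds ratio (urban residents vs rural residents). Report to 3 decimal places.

3.418

urban residents with the outcome: 50 − 7 = 43
urban residents without the outcome: 300 − 43 = 257
rural residents without the outcome: 150 − 7 = 143
OR = (43 × 143) / (257 × 7) = 6149/1799 ≈ 3.418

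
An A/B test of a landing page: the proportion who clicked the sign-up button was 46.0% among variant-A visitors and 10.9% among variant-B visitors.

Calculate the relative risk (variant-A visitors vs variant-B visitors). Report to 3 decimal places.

RR = 0.4600 / 0.1090 = 4.220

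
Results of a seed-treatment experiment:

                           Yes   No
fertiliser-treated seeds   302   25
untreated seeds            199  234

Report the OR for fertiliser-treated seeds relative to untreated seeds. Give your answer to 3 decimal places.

OR = (302 × 234) / (25 × 199) = 70668/4975 ≈ 14.205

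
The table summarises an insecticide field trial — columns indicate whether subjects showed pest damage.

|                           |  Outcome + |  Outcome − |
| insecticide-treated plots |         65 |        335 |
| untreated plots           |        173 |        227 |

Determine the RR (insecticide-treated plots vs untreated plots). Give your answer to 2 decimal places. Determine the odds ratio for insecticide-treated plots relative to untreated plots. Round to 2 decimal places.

risk, insecticide-treated plots = 65/400 = 0.1625
risk, untreated plots = 173/400 = 0.4325
RR = 0.1625 / 0.4325 = 0.38
odds, insecticide-treated plots = 65/335 = 0.1940
odds, untreated plots = 173/227 = 0.7621
OR = 0.1940 / 0.7621 = 0.25

RR = 0.38; OR = 0.25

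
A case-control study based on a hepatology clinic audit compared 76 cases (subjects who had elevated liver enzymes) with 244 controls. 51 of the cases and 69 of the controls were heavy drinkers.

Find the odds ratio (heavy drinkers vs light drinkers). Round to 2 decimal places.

OR = (51 × 175) / (69 × 25) = 8925/1725 ≈ 5.17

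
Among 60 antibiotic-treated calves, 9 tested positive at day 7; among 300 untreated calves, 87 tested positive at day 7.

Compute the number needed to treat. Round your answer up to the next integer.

risk, antibiotic-treated calves = 9/60 = 0.150000
risk, untreated calves = 87/300 = 0.290000
absolute risk difference = 0.140000
1 / 0.140000 = 7.143 → round up → 8

NNT = 8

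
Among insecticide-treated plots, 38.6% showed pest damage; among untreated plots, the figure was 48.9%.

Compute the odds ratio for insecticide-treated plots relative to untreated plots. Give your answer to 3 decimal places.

odds, insecticide-treated plots = 0.3860/0.6140 = 0.6287
odds, untreated plots = 0.4890/0.5110 = 0.9569
OR = 0.6287 / 0.9569 = 0.657

OR ≈ 0.657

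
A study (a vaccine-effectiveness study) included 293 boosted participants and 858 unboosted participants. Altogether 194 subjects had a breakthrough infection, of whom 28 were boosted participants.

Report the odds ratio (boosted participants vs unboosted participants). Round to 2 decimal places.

OR = 0.44

boosted participants without the outcome: 293 − 28 = 265
unboosted participants with the outcome: 194 − 28 = 166
unboosted participants without the outcome: 858 − 166 = 692
odds, boosted participants = 28/265 = 0.1057
odds, unboosted participants = 166/692 = 0.2399
OR = 0.1057 / 0.2399 = 0.44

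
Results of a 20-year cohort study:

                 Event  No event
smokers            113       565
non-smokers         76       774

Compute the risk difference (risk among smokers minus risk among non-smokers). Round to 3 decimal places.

risk, smokers = 113/678 = 0.1667
risk, non-smokers = 76/850 = 0.0894
risk difference = 0.1667 − 0.0894 = 0.077

0.077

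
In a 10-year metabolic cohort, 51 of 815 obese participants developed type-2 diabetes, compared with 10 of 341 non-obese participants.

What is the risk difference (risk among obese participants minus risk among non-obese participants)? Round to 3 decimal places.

0.033

risk, obese participants = 51/815 = 0.06258
risk, non-obese participants = 10/341 = 0.02933
risk difference = 0.06258 − 0.02933 = 0.033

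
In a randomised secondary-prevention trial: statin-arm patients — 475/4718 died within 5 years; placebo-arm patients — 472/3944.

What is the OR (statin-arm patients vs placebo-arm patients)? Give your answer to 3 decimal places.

odds, statin-arm patients = 475/4243 = 0.1119
odds, placebo-arm patients = 472/3472 = 0.1359
OR = 0.1119 / 0.1359 = 0.823

0.823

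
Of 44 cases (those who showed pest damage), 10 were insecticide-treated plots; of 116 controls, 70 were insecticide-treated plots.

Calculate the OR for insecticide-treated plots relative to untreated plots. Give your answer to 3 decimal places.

odds, insecticide-treated plots = 10/70 = 0.1429
odds, untreated plots = 34/46 = 0.7391
OR = 0.1429 / 0.7391 = 0.193

OR = 0.193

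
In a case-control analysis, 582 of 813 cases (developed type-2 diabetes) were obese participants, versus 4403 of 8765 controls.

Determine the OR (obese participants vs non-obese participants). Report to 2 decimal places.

OR = (582 × 4362) / (4403 × 231) = 2538684/1017093 ≈ 2.50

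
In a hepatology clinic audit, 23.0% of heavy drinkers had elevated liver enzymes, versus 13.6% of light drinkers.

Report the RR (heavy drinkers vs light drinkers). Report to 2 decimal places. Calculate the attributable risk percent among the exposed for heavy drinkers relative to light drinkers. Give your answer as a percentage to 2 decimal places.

RR = 0.2300 / 0.1360 = 1.69
AR% = (0.2300 − 0.1360) / 0.2300 = 0.4087 → 40.87%

RR = 1.69; AR% = 40.87%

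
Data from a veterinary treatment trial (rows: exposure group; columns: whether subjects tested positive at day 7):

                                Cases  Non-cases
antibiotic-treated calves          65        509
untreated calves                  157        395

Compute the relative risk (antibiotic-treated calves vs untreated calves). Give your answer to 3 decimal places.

risk, antibiotic-treated calves = 65/574 = 0.1132
risk, untreated calves = 157/552 = 0.2844
RR = 0.1132 / 0.2844 = 0.398

0.398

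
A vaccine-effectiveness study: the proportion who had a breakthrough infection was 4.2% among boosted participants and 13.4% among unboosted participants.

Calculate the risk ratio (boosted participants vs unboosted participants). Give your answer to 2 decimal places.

RR = 0.04200 / 0.13400 = 0.31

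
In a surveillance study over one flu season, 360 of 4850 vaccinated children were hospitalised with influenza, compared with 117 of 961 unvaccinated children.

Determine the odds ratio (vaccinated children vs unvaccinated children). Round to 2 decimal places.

odds, vaccinated children = 360/4490 = 0.0802
odds, unvaccinated children = 117/844 = 0.1386
OR = 0.0802 / 0.1386 = 0.58

OR = 0.58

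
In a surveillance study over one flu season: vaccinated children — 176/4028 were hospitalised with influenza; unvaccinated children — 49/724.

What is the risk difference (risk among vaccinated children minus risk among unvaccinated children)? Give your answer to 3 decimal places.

RD = -0.024

risk, vaccinated children = 176/4028 = 0.04369
risk, unvaccinated children = 49/724 = 0.06768
risk difference = 0.04369 − 0.06768 = -0.024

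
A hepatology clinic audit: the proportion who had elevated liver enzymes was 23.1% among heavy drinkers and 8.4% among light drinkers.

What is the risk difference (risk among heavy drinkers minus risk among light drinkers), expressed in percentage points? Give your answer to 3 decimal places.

14.700

risk difference = 0.2310 − 0.0840 = 0.1470 → 14.700 percentage points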